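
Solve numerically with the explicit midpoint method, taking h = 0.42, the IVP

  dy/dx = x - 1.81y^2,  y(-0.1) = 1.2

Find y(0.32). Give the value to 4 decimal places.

Midpoint: k1 = f(x_n, y_n); k2 = f(x_n + h/2, y_n + (h/2)·k1); y_{n+1} = y_n + h·k2.
x=-0.100000, y=1.200000:
  k1 = f(-0.100000, 1.200000) = -2.706400
  k2 = f(0.110000, 0.631656) = -0.612171
  y ← 1.200000 + 0.42·(-0.612171) = 0.942888
y(0.32) ≈ 0.9429

0.9429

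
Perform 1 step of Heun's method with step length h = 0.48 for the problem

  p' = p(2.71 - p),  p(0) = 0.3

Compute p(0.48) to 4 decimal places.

0.7939

Heun: k1 = f(t_n, p_n); k2 = f(t_n + h, p_n + h·k1); p_{n+1} = p_n + (h/2)·(k1 + k2).
t=0.000000, p=0.300000:
  k1 = f(0.000000, 0.300000) = 0.723000
  k2 = f(0.480000, 0.647040) = 1.334818
  p ← 0.300000 + (0.48/2)·(0.723000 + 1.334818) = 0.793876
p(0.48) ≈ 0.7939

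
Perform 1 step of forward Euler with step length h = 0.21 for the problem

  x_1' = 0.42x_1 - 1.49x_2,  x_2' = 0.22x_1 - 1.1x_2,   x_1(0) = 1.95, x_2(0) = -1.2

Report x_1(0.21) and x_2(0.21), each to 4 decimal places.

2.4975, -0.8327

Euler on (x_1,x_2): x_1_{n+1} = x_1_n + h·x_1', x_2_{n+1} = x_2_n + h·x_2'.
0.000000: (1.950000, -1.200000); f=(2.607000, 1.749000) → (2.497470, -0.832710)
(x_1(0.21), x_2(0.21)) ≈ (2.4975, -0.8327)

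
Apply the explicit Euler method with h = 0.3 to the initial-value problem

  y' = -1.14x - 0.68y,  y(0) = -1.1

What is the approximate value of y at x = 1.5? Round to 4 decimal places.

Euler: y_{n+1} = y_n + h·f(x_n, y_n).
x=0.000000, y=-1.100000: f=0.748000 → y ← -1.100000 + 0.3·0.748000 = -0.875600
x=0.300000, y=-0.875600: f=0.253408 → y ← -0.875600 + 0.3·0.253408 = -0.799578
x=0.600000, y=-0.799578: f=-0.140287 → y ← -0.799578 + 0.3·(-0.140287) = -0.841664
x=0.900000, y=-0.841664: f=-0.453669 → y ← -0.841664 + 0.3·(-0.453669) = -0.977764
x=1.200000, y=-0.977764: f=-0.703120 → y ← -0.977764 + 0.3·(-0.703120) = -1.188700
y(1.5) ≈ -1.1887

-1.1887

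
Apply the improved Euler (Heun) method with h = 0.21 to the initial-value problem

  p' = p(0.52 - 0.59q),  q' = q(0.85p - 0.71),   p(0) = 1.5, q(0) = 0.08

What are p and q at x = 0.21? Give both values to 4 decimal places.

Heun on (p,q): k1 = f(x_n, state_n); k2 = f(x_n + h, state_n + h·k1); state_{n+1} = state_n + (h/2)·(k1 + k2).
0.000000: (1.500000, 0.080000)
  k1 = (0.709200, 0.045200)
  predictor → (1.648932, 0.089492)
  k2 = (0.770381, 0.061892)
  → (1.655356, 0.091245)
(p(0.21), q(0.21)) ≈ (1.6554, 0.0912)

1.6554, 0.0912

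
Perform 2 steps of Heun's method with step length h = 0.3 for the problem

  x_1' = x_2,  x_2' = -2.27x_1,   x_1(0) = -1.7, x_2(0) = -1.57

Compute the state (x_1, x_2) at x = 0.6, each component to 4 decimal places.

Heun on (x_1,x_2): k1 = f(x_n, state_n); k2 = f(x_n + h, state_n + h·k1); state_{n+1} = state_n + (h/2)·(k1 + k2).
0.000000: (-1.700000, -1.570000)
  k1 = (-1.570000, 3.859000)
  predictor → (-2.171000, -0.412300)
  k2 = (-0.412300, 4.928170)
  → (-1.997345, -0.251925)
0.300000: (-1.997345, -0.251925)
  k1 = (-0.251925, 4.533973)
  predictor → (-2.072922, 1.108267)
  k2 = (1.108267, 4.705534)
  → (-1.868894, 1.134002)
(x_1(0.6), x_2(0.6)) ≈ (-1.8689, 1.1340)

-1.8689, 1.1340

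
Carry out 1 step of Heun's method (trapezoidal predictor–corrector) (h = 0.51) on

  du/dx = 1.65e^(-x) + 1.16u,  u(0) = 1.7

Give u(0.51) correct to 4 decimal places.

Heun: k1 = f(x_n, u_n); k2 = f(x_n + h, u_n + h·k1); u_{n+1} = u_n + (h/2)·(k1 + k2).
x=0.000000, u=1.700000:
  k1 = f(0.000000, 1.700000) = 3.622000
  k2 = f(0.510000, 3.547220) = 5.105593
  u ← 1.700000 + (0.51/2)·(3.622000 + 5.105593) = 3.925536
u(0.51) ≈ 3.9255

3.9255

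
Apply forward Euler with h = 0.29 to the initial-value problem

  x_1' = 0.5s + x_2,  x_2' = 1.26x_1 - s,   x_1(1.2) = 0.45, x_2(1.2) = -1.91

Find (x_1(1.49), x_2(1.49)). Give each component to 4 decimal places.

Euler on (x_1,x_2): x_1_{n+1} = x_1_n + h·x_1', x_2_{n+1} = x_2_n + h·x_2'.
1.200000: (0.450000, -1.910000); f=(-1.310000, -0.633000) → (0.070100, -2.093570)
(x_1(1.49), x_2(1.49)) ≈ (0.0701, -2.0936)

0.0701, -2.0936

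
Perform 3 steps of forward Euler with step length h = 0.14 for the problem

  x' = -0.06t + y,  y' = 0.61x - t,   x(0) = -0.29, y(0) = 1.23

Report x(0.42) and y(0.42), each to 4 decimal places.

0.2120, 1.1406

Euler on (x,y): x_{n+1} = x_n + h·x', y_{n+1} = y_n + h·y'.
0.000000: (-0.290000, 1.230000); f=(1.230000, -0.176900) → (-0.117800, 1.205234)
0.140000: (-0.117800, 1.205234); f=(1.196834, -0.211858) → (0.049757, 1.175574)
0.280000: (0.049757, 1.175574); f=(1.158774, -0.249648) → (0.211985, 1.140623)
(x(0.42), y(0.42)) ≈ (0.2120, 1.1406)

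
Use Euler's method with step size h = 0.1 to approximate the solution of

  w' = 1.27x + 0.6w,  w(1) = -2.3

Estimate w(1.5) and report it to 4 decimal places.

Euler: w_{n+1} = w_n + h·f(x_n, w_n).
x=1.000000, w=-2.300000: f=-0.110000 → w ← -2.300000 + 0.1·(-0.110000) = -2.311000
x=1.100000, w=-2.311000: f=0.010400 → w ← -2.311000 + 0.1·0.010400 = -2.309960
x=1.200000, w=-2.309960: f=0.138024 → w ← -2.309960 + 0.1·0.138024 = -2.296158
x=1.300000, w=-2.296158: f=0.273305 → w ← -2.296158 + 0.1·0.273305 = -2.268827
x=1.400000, w=-2.268827: f=0.416704 → w ← -2.268827 + 0.1·0.416704 = -2.227157
w(1.5) ≈ -2.2272

-2.2272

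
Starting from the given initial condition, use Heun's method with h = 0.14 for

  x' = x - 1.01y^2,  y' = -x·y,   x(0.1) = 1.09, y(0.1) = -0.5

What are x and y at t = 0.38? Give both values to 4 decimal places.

1.3798, -0.3559

Heun on (x,y): k1 = f(t_n, state_n); k2 = f(t_n + h, state_n + h·k1); state_{n+1} = state_n + (h/2)·(k1 + k2).
0.100000: (1.090000, -0.500000)
  k1 = (0.837500, 0.545000)
  predictor → (1.207250, -0.423700)
  k2 = (1.025933, 0.511512)
  → (1.220440, -0.426044)
0.240000: (1.220440, -0.426044)
  k1 = (1.037112, 0.519961)
  predictor → (1.365636, -0.353250)
  k2 = (1.239603, 0.482410)
  → (1.379810, -0.355878)
(x(0.38), y(0.38)) ≈ (1.3798, -0.3559)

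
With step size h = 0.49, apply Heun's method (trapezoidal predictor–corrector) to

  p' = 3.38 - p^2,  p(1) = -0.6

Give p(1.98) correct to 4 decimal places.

1.1665

Heun: k1 = f(t_n, p_n); k2 = f(t_n + h, p_n + h·k1); p_{n+1} = p_n + (h/2)·(k1 + k2).
t=1.000000, p=-0.600000:
  k1 = f(1.000000, -0.600000) = 3.020000
  k2 = f(1.490000, 0.879800) = 2.605952
  p ← -0.600000 + (0.49/2)·(3.020000 + 2.605952) = 0.778358
t=1.490000, p=0.778358:
  k1 = f(1.490000, 0.778358) = 2.774158
  k2 = f(1.980000, 2.137696) = -1.189744
  p ← 0.778358 + (0.49/2)·(2.774158 + (-1.189744)) = 1.166540
p(1.98) ≈ 1.1665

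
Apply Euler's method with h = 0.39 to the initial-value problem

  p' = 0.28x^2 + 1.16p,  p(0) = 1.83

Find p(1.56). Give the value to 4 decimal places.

Euler: p_{n+1} = p_n + h·f(x_n, p_n).
x=0.000000, p=1.830000: f=2.122800 → p ← 1.830000 + 0.39·2.122800 = 2.657892
x=0.390000, p=2.657892: f=3.125743 → p ← 2.657892 + 0.39·3.125743 = 3.876932
x=0.780000, p=3.876932: f=4.667593 → p ← 3.876932 + 0.39·4.667593 = 5.697293
x=1.170000, p=5.697293: f=6.992152 → p ← 5.697293 + 0.39·6.992152 = 8.424232
p(1.56) ≈ 8.4242

8.4242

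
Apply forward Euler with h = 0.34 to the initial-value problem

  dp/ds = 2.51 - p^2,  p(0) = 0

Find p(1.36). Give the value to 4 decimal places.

Euler: p_{n+1} = p_n + h·f(s_n, p_n).
s=0.000000, p=0.000000: f=2.510000 → p ← 0.000000 + 0.34·2.510000 = 0.853400
s=0.340000, p=0.853400: f=1.781708 → p ← 0.853400 + 0.34·1.781708 = 1.459181
s=0.680000, p=1.459181: f=0.380791 → p ← 1.459181 + 0.34·0.380791 = 1.588650
s=1.020000, p=1.588650: f=-0.013808 → p ← 1.588650 + 0.34·(-0.013808) = 1.583955
p(1.36) ≈ 1.5840

1.5840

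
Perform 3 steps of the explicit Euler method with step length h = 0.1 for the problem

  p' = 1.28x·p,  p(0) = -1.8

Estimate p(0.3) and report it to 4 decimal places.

Euler: p_{n+1} = p_n + h·f(x_n, p_n).
x=0.000000, p=-1.800000: f=0.000000 → p ← -1.800000 + 0.1·0.000000 = -1.800000
x=0.100000, p=-1.800000: f=-0.230400 → p ← -1.800000 + 0.1·(-0.230400) = -1.823040
x=0.200000, p=-1.823040: f=-0.466698 → p ← -1.823040 + 0.1·(-0.466698) = -1.869710
p(0.3) ≈ -1.8697

-1.8697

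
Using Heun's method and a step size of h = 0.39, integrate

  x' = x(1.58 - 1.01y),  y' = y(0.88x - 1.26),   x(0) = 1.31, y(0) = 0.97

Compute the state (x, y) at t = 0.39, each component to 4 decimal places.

1.6655, 0.9792

Heun on (x,y): k1 = f(t_n, state_n); k2 = f(t_n + h, state_n + h·k1); state_{n+1} = state_n + (h/2)·(k1 + k2).
0.000000: (1.310000, 0.970000)
  k1 = (0.786393, -0.103984)
  predictor → (1.616693, 0.929446)
  k2 = (1.036720, 0.151212)
  → (1.665507, 0.979209)
(x(0.39), y(0.39)) ≈ (1.6655, 0.9792)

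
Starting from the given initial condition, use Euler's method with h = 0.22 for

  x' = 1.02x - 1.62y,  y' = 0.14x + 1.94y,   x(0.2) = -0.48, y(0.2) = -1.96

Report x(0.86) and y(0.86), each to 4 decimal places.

2.8213, -5.6832

Euler on (x,y): x_{n+1} = x_n + h·x', y_{n+1} = y_n + h·y'.
0.200000: (-0.480000, -1.960000); f=(2.685600, -3.869600) → (0.110832, -2.811312)
0.420000: (0.110832, -2.811312); f=(4.667374, -5.438429) → (1.137654, -4.007766)
0.640000: (1.137654, -4.007766); f=(7.652989, -7.615795) → (2.821312, -5.683241)
(x(0.86), y(0.86)) ≈ (2.8213, -5.6832)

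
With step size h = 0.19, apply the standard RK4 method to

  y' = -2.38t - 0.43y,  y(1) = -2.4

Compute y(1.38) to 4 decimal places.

-3.0354

RK4: k1 = f(t_n, y_n); k2 = f(t_n + h/2, y_n + (h/2)·k1); k3 = f(t_n + h/2, y_n + (h/2)·k2); k4 = f(t_n + h, y_n + h·k3); y_{n+1} = y_n + (h/6)·(k1 + 2k2 + 2k3 + k4).
t=1.000000, y=-2.400000:
  k1 = f(1.000000, -2.400000) = -1.348000
  k2 = f(1.095000, -2.528060) = -1.519034
  k3 = f(1.095000, -2.544308) = -1.512047
  k4 = f(1.190000, -2.687289) = -1.676666
  y ← -2.400000 + (0.19/6)·(k1 + 2k2 + 2k3 + k4) = -2.687750
t=1.190000, y=-2.687750:
  k1 = f(1.190000, -2.687750) = -1.676468
  k2 = f(1.285000, -2.847014) = -1.834084
  k3 = f(1.285000, -2.861988) = -1.827645
  k4 = f(1.380000, -3.035002) = -1.979349
  y ← -2.687750 + (0.19/6)·(k1 + 2k2 + 2k3 + k4) = -3.035427
y(1.38) ≈ -3.0354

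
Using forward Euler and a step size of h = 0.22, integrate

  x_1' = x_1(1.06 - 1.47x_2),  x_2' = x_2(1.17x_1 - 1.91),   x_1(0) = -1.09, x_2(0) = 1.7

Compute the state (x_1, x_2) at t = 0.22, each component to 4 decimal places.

Euler on (x_1,x_2): x_1_{n+1} = x_1_n + h·x_1', x_2_{n+1} = x_2_n + h·x_2'.
0.000000: (-1.090000, 1.700000); f=(1.568510, -5.415010) → (-0.744928, 0.508698)
(x_1(0.22), x_2(0.22)) ≈ (-0.7449, 0.5087)

-0.7449, 0.5087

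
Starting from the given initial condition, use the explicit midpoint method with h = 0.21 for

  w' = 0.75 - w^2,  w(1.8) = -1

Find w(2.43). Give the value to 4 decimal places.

Midpoint: k1 = f(t_n, w_n); k2 = f(t_n + h/2, w_n + (h/2)·k1); w_{n+1} = w_n + h·k2.
t=1.800000, w=-1.000000:
  k1 = f(1.800000, -1.000000) = -0.250000
  k2 = f(1.905000, -1.026250) = -0.303189
  w ← -1.000000 + 0.21·(-0.303189) = -1.063670
t=2.010000, w=-1.063670:
  k1 = f(2.010000, -1.063670) = -0.381393
  k2 = f(2.115000, -1.103716) = -0.468189
  w ← -1.063670 + 0.21·(-0.468189) = -1.161989
t=2.220000, w=-1.161989:
  k1 = f(2.220000, -1.161989) = -0.600219
  k2 = f(2.325000, -1.225012) = -0.750655
  w ← -1.161989 + 0.21·(-0.750655) = -1.319627
w(2.43) ≈ -1.3196

-1.3196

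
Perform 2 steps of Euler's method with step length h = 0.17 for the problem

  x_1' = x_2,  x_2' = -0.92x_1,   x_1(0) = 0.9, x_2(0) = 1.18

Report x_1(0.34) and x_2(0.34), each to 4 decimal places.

1.2773, 0.8671

Euler on (x_1,x_2): x_1_{n+1} = x_1_n + h·x_1', x_2_{n+1} = x_2_n + h·x_2'.
0.000000: (0.900000, 1.180000); f=(1.180000, -0.828000) → (1.100600, 1.039240)
0.170000: (1.100600, 1.039240); f=(1.039240, -1.012552) → (1.277271, 0.867106)
(x_1(0.34), x_2(0.34)) ≈ (1.2773, 0.8671)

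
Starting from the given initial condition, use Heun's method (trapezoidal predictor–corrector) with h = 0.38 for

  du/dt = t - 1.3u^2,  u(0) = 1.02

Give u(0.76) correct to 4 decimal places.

Heun: k1 = f(t_n, u_n); k2 = f(t_n + h, u_n + h·k1); u_{n+1} = u_n + (h/2)·(k1 + k2).
t=0.000000, u=1.020000:
  k1 = f(0.000000, 1.020000) = -1.352520
  k2 = f(0.380000, 0.506042) = 0.047097
  u ← 1.020000 + (0.38/2)·(-1.352520 + 0.047097) = 0.771970
t=0.380000, u=0.771970:
  k1 = f(0.380000, 0.771970) = -0.394718
  k2 = f(0.760000, 0.621977) = 0.257088
  u ← 0.771970 + (0.38/2)·(-0.394718 + 0.257088) = 0.745820
u(0.76) ≈ 0.7458

0.7458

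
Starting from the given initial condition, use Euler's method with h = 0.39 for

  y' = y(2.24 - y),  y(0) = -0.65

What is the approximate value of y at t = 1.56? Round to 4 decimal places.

Euler: y_{n+1} = y_n + h·f(t_n, y_n).
t=0.000000, y=-0.650000: f=-1.878500 → y ← -0.650000 + 0.39·(-1.878500) = -1.382615
t=0.390000, y=-1.382615: f=-5.008682 → y ← -1.382615 + 0.39·(-5.008682) = -3.336001
t=0.780000, y=-3.336001: f=-18.601544 → y ← -3.336001 + 0.39·(-18.601544) = -10.590603
t=1.170000, y=-10.590603: f=-135.883826 → y ← -10.590603 + 0.39·(-135.883826) = -63.585295
y(1.56) ≈ -63.5853

-63.5853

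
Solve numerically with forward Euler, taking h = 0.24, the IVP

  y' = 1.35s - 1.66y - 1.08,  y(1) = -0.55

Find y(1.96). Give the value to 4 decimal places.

Euler: y_{n+1} = y_n + h·f(s_n, y_n).
s=1.000000, y=-0.550000: f=1.183000 → y ← -0.550000 + 0.24·1.183000 = -0.266080
s=1.240000, y=-0.266080: f=1.035693 → y ← -0.266080 + 0.24·1.035693 = -0.017514
s=1.480000, y=-0.017514: f=0.947073 → y ← -0.017514 + 0.24·0.947073 = 0.209784
s=1.720000, y=0.209784: f=0.893759 → y ← 0.209784 + 0.24·0.893759 = 0.424286
y(1.96) ≈ 0.4243

0.4243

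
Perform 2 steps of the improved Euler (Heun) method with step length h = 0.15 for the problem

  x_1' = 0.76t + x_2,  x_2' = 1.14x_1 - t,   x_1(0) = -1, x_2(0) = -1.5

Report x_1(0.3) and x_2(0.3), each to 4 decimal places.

-1.4763, -1.9658

Heun on (x_1,x_2): k1 = f(t_n, state_n); k2 = f(t_n + h, state_n + h·k1); state_{n+1} = state_n + (h/2)·(k1 + k2).
0.000000: (-1.000000, -1.500000)
  k1 = (-1.500000, -1.140000)
  predictor → (-1.225000, -1.671000)
  k2 = (-1.557000, -1.546500)
  → (-1.229275, -1.701488)
0.150000: (-1.229275, -1.701488)
  k1 = (-1.587487, -1.551373)
  predictor → (-1.467398, -1.934194)
  k2 = (-1.706194, -1.972834)
  → (-1.476301, -1.965803)
(x_1(0.3), x_2(0.3)) ≈ (-1.4763, -1.9658)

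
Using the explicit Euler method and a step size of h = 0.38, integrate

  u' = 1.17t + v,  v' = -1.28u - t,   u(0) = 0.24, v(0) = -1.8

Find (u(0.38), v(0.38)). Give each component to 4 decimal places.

Euler on (u,v): u_{n+1} = u_n + h·u', v_{n+1} = v_n + h·v'.
0.000000: (0.240000, -1.800000); f=(-1.800000, -0.307200) → (-0.444000, -1.916736)
(u(0.38), v(0.38)) ≈ (-0.4440, -1.9167)

-0.4440, -1.9167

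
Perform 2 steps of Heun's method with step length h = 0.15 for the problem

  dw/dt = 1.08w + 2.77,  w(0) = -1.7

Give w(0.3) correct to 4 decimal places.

-1.3706

Heun: k1 = f(t_n, w_n); k2 = f(t_n + h, w_n + h·k1); w_{n+1} = w_n + (h/2)·(k1 + k2).
t=0.000000, w=-1.700000:
  k1 = f(0.000000, -1.700000) = 0.934000
  k2 = f(0.150000, -1.559900) = 1.085308
  w ← -1.700000 + (0.15/2)·(0.934000 + 1.085308) = -1.548552
t=0.150000, w=-1.548552:
  k1 = f(0.150000, -1.548552) = 1.097564
  k2 = f(0.300000, -1.383917) = 1.275369
  w ← -1.548552 + (0.15/2)·(1.097564 + 1.275369) = -1.370582
w(0.3) ≈ -1.3706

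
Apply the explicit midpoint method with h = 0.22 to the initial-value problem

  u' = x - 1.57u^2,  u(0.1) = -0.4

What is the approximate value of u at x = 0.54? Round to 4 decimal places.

-0.3767

Midpoint: k1 = f(x_n, u_n); k2 = f(x_n + h/2, u_n + (h/2)·k1); u_{n+1} = u_n + h·k2.
x=0.100000, u=-0.400000:
  k1 = f(0.100000, -0.400000) = -0.151200
  k2 = f(0.210000, -0.416632) = -0.062524
  u ← -0.400000 + 0.22·(-0.062524) = -0.413755
x=0.320000, u=-0.413755:
  k1 = f(0.320000, -0.413755) = 0.051226
  k2 = f(0.430000, -0.408120) = 0.168497
  u ← -0.413755 + 0.22·0.168497 = -0.376686
u(0.54) ≈ -0.3767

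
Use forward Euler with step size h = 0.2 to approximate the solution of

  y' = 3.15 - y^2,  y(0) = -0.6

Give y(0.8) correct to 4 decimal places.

1.5147

Euler: y_{n+1} = y_n + h·f(x_n, y_n).
x=0.000000, y=-0.600000: f=2.790000 → y ← -0.600000 + 0.2·2.790000 = -0.042000
x=0.200000, y=-0.042000: f=3.148236 → y ← -0.042000 + 0.2·3.148236 = 0.587647
x=0.400000, y=0.587647: f=2.804671 → y ← 0.587647 + 0.2·2.804671 = 1.148581
x=0.600000, y=1.148581: f=1.830761 → y ← 1.148581 + 0.2·1.830761 = 1.514734
y(0.8) ≈ 1.5147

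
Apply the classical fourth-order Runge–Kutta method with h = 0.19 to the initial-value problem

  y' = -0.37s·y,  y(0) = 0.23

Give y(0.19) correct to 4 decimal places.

0.2285

RK4: k1 = f(s_n, y_n); k2 = f(s_n + h/2, y_n + (h/2)·k1); k3 = f(s_n + h/2, y_n + (h/2)·k2); k4 = f(s_n + h, y_n + h·k3); y_{n+1} = y_n + (h/6)·(k1 + 2k2 + 2k3 + k4).
s=0.000000, y=0.230000:
  k1 = f(0.000000, 0.230000) = 0.000000
  k2 = f(0.095000, 0.230000) = -0.008084
  k3 = f(0.095000, 0.229232) = -0.008058
  k4 = f(0.190000, 0.228469) = -0.016061
  y ← 0.230000 + (0.19/6)·(k1 + 2k2 + 2k3 + k4) = 0.228469
y(0.19) ≈ 0.2285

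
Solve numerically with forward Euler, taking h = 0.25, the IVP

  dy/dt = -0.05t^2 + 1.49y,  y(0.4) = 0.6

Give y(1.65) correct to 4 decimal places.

2.8352

Euler: y_{n+1} = y_n + h·f(t_n, y_n).
t=0.400000, y=0.600000: f=0.886000 → y ← 0.600000 + 0.25·0.886000 = 0.821500
t=0.650000, y=0.821500: f=1.202910 → y ← 0.821500 + 0.25·1.202910 = 1.122227
t=0.900000, y=1.122227: f=1.631619 → y ← 1.122227 + 0.25·1.631619 = 1.530132
t=1.150000, y=1.530132: f=2.213772 → y ← 1.530132 + 0.25·2.213772 = 2.083575
t=1.400000, y=2.083575: f=3.006527 → y ← 2.083575 + 0.25·3.006527 = 2.835207
y(1.65) ≈ 2.8352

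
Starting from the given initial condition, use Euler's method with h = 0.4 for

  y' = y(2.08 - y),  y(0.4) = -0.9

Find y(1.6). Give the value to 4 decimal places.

-20.1686

Euler: y_{n+1} = y_n + h·f(x_n, y_n).
x=0.400000, y=-0.900000: f=-2.682000 → y ← -0.900000 + 0.4·(-2.682000) = -1.972800
x=0.800000, y=-1.972800: f=-7.995364 → y ← -1.972800 + 0.4·(-7.995364) = -5.170946
x=1.200000, y=-5.170946: f=-37.494244 → y ← -5.170946 + 0.4·(-37.494244) = -20.168643
y(1.6) ≈ -20.1686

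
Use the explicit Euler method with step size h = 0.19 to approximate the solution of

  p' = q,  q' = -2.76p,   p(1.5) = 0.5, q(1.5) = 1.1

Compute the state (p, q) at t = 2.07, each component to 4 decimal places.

0.9567, 0.0107

Euler on (p,q): p_{n+1} = p_n + h·p', q_{n+1} = q_n + h·q'.
1.500000: (0.500000, 1.100000); f=(1.100000, -1.380000) → (0.709000, 0.837800)
1.690000: (0.709000, 0.837800); f=(0.837800, -1.956840) → (0.868182, 0.466000)
1.880000: (0.868182, 0.466000); f=(0.466000, -2.396182) → (0.956722, 0.010726)
(p(2.07), q(2.07)) ≈ (0.9567, 0.0107)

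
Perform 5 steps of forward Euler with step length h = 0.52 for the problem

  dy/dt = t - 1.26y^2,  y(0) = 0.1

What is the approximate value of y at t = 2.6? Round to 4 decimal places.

1.3432

Euler: y_{n+1} = y_n + h·f(t_n, y_n).
t=0.000000, y=0.100000: f=-0.012600 → y ← 0.100000 + 0.52·(-0.012600) = 0.093448
t=0.520000, y=0.093448: f=0.508997 → y ← 0.093448 + 0.52·0.508997 = 0.358126
t=1.040000, y=0.358126: f=0.878399 → y ← 0.358126 + 0.52·0.878399 = 0.814894
t=1.560000, y=0.814894: f=0.723294 → y ← 0.814894 + 0.52·0.723294 = 1.191007
t=2.080000, y=1.191007: f=0.292693 → y ← 1.191007 + 0.52·0.292693 = 1.343207
y(2.6) ≈ 1.3432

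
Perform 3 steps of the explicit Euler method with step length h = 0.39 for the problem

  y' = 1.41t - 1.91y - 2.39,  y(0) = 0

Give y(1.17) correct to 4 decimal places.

Euler: y_{n+1} = y_n + h·f(t_n, y_n).
t=0.000000, y=0.000000: f=-2.390000 → y ← 0.000000 + 0.39·(-2.390000) = -0.932100
t=0.390000, y=-0.932100: f=-0.059789 → y ← -0.932100 + 0.39·(-0.059789) = -0.955418
t=0.780000, y=-0.955418: f=0.534648 → y ← -0.955418 + 0.39·0.534648 = -0.746905
y(1.17) ≈ -0.7469

-0.7469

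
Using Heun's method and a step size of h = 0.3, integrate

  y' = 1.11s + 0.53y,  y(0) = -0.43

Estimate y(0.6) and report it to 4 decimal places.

-0.3740

Heun: k1 = f(s_n, y_n); k2 = f(s_n + h, y_n + h·k1); y_{n+1} = y_n + (h/2)·(k1 + k2).
s=0.000000, y=-0.430000:
  k1 = f(0.000000, -0.430000) = -0.227900
  k2 = f(0.300000, -0.498370) = 0.068864
  y ← -0.430000 + (0.3/2)·(-0.227900 + 0.068864) = -0.453855
s=0.300000, y=-0.453855:
  k1 = f(0.300000, -0.453855) = 0.092457
  k2 = f(0.600000, -0.426118) = 0.440157
  y ← -0.453855 + (0.3/2)·(0.092457 + 0.440157) = -0.373963
y(0.6) ≈ -0.3740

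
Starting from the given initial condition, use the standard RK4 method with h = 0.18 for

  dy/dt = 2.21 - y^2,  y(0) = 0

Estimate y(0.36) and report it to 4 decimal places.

0.7274

RK4: k1 = f(t_n, y_n); k2 = f(t_n + h/2, y_n + (h/2)·k1); k3 = f(t_n + h/2, y_n + (h/2)·k2); k4 = f(t_n + h, y_n + h·k3); y_{n+1} = y_n + (h/6)·(k1 + 2k2 + 2k3 + k4).
t=0.000000, y=0.000000:
  k1 = f(0.000000, 0.000000) = 2.210000
  k2 = f(0.090000, 0.198900) = 2.170439
  k3 = f(0.090000, 0.195339) = 2.171842
  k4 = f(0.180000, 0.390932) = 2.057172
  y ← 0.000000 + (0.18/6)·(k1 + 2k2 + 2k3 + k4) = 0.388552
t=0.180000, y=0.388552:
  k1 = f(0.180000, 0.388552) = 2.059027
  k2 = f(0.270000, 0.573865) = 1.880680
  k3 = f(0.270000, 0.557813) = 1.898844
  k4 = f(0.360000, 0.730344) = 1.676598
  y ← 0.388552 + (0.18/6)·(k1 + 2k2 + 2k3 + k4) = 0.727392
y(0.36) ≈ 0.7274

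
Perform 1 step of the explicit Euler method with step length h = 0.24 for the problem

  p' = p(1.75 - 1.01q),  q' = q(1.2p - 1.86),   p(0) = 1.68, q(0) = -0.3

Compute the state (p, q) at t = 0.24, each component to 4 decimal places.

2.5078, -0.3112

Euler on (p,q): p_{n+1} = p_n + h·p', q_{n+1} = q_n + h·q'.
0.000000: (1.680000, -0.300000); f=(3.449040, -0.046800) → (2.507770, -0.311232)
(p(0.24), q(0.24)) ≈ (2.5078, -0.3112)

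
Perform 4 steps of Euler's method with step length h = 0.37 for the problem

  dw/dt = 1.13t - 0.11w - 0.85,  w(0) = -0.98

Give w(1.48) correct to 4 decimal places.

Euler: w_{n+1} = w_n + h·f(t_n, w_n).
t=0.000000, w=-0.980000: f=-0.742200 → w ← -0.980000 + 0.37·(-0.742200) = -1.254614
t=0.370000, w=-1.254614: f=-0.293892 → w ← -1.254614 + 0.37·(-0.293892) = -1.363354
t=0.740000, w=-1.363354: f=0.136169 → w ← -1.363354 + 0.37·0.136169 = -1.312972
t=1.110000, w=-1.312972: f=0.548727 → w ← -1.312972 + 0.37·0.548727 = -1.109943
w(1.48) ≈ -1.1099

-1.1099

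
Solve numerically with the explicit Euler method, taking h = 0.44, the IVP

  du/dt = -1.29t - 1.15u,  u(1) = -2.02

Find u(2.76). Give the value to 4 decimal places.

Euler: u_{n+1} = u_n + h·f(t_n, u_n).
t=1.000000, u=-2.020000: f=1.033000 → u ← -2.020000 + 0.44·1.033000 = -1.565480
t=1.440000, u=-1.565480: f=-0.057298 → u ← -1.565480 + 0.44·(-0.057298) = -1.590691
t=1.880000, u=-1.590691: f=-0.595905 → u ← -1.590691 + 0.44·(-0.595905) = -1.852889
t=2.320000, u=-1.852889: f=-0.861977 → u ← -1.852889 + 0.44·(-0.861977) = -2.232159
u(2.76) ≈ -2.2322

-2.2322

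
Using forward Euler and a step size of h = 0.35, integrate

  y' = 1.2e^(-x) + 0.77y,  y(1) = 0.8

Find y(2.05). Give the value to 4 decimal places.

Euler: y_{n+1} = y_n + h·f(x_n, y_n).
x=1.000000, y=0.800000: f=1.057455 → y ← 0.800000 + 0.35·1.057455 = 1.170109
x=1.350000, y=1.170109: f=1.212073 → y ← 1.170109 + 0.35·1.212073 = 1.594335
x=1.700000, y=1.594335: f=1.446858 → y ← 1.594335 + 0.35·1.446858 = 2.100735
y(2.05) ≈ 2.1007

2.1007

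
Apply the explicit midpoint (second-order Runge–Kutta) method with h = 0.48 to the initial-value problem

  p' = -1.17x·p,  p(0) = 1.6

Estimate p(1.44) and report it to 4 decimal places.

0.4570

Midpoint: k1 = f(x_n, p_n); k2 = f(x_n + h/2, p_n + (h/2)·k1); p_{n+1} = p_n + h·k2.
x=0.000000, p=1.600000:
  k1 = f(0.000000, 1.600000) = 0.000000
  k2 = f(0.240000, 1.600000) = -0.449280
  p ← 1.600000 + 0.48·(-0.449280) = 1.384346
x=0.480000, p=1.384346:
  k1 = f(0.480000, 1.384346) = -0.777448
  k2 = f(0.720000, 1.197758) = -1.008991
  p ← 1.384346 + 0.48·(-1.008991) = 0.900030
x=0.960000, p=0.900030:
  k1 = f(0.960000, 0.900030) = -1.010913
  k2 = f(1.200000, 0.657411) = -0.923004
  p ← 0.900030 + 0.48·(-0.923004) = 0.456988
p(1.44) ≈ 0.4570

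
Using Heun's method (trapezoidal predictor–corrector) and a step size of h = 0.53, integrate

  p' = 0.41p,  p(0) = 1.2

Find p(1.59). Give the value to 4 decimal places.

Heun: k1 = f(s_n, p_n); k2 = f(s_n + h, p_n + h·k1); p_{n+1} = p_n + (h/2)·(k1 + k2).
s=0.000000, p=1.200000:
  k1 = f(0.000000, 1.200000) = 0.492000
  k2 = f(0.530000, 1.460760) = 0.598912
  p ← 1.200000 + (0.53/2)·(0.492000 + 0.598912) = 1.489092
s=0.530000, p=1.489092:
  k1 = f(0.530000, 1.489092) = 0.610528
  k2 = f(1.060000, 1.812671) = 0.743195
  p ← 1.489092 + (0.53/2)·(0.610528 + 0.743195) = 1.847828
s=1.060000, p=1.847828:
  k1 = f(1.060000, 1.847828) = 0.757610
  k2 = f(1.590000, 2.249361) = 0.922238
  p ← 1.847828 + (0.53/2)·(0.757610 + 0.922238) = 2.292988
p(1.59) ≈ 2.2930

2.2930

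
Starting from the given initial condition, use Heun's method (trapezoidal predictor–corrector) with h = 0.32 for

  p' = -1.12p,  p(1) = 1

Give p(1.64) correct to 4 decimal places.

Heun: k1 = f(s_n, p_n); k2 = f(s_n + h, p_n + h·k1); p_{n+1} = p_n + (h/2)·(k1 + k2).
s=1.000000, p=1.000000:
  k1 = f(1.000000, 1.000000) = -1.120000
  k2 = f(1.320000, 0.641600) = -0.718592
  p ← 1.000000 + (0.32/2)·(-1.120000 + (-0.718592)) = 0.705825
s=1.320000, p=0.705825:
  k1 = f(1.320000, 0.705825) = -0.790524
  k2 = f(1.640000, 0.452857) = -0.507200
  p ← 0.705825 + (0.32/2)·(-0.790524 + (-0.507200)) = 0.498189
p(1.64) ≈ 0.4982

0.4982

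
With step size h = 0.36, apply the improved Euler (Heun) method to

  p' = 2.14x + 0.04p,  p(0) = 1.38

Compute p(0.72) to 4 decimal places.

Heun: k1 = f(x_n, p_n); k2 = f(x_n + h, p_n + h·k1); p_{n+1} = p_n + (h/2)·(k1 + k2).
x=0.000000, p=1.380000:
  k1 = f(0.000000, 1.380000) = 0.055200
  k2 = f(0.360000, 1.399872) = 0.826395
  p ← 1.380000 + (0.36/2)·(0.055200 + 0.826395) = 1.538687
x=0.360000, p=1.538687:
  k1 = f(0.360000, 1.538687) = 0.831947
  k2 = f(0.720000, 1.838188) = 1.614328
  p ← 1.538687 + (0.36/2)·(0.831947 + 1.614328) = 1.979017
p(0.72) ≈ 1.9790

1.9790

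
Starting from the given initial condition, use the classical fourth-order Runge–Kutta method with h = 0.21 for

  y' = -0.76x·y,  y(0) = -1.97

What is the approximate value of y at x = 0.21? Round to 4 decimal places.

-1.9373

RK4: k1 = f(x_n, y_n); k2 = f(x_n + h/2, y_n + (h/2)·k1); k3 = f(x_n + h/2, y_n + (h/2)·k2); k4 = f(x_n + h, y_n + h·k3); y_{n+1} = y_n + (h/6)·(k1 + 2k2 + 2k3 + k4).
x=0.000000, y=-1.970000:
  k1 = f(0.000000, -1.970000) = 0.000000
  k2 = f(0.105000, -1.970000) = 0.157206
  k3 = f(0.105000, -1.953493) = 0.155889
  k4 = f(0.210000, -1.937263) = 0.309187
  y ← -1.970000 + (0.21/6)·(k1 + 2k2 + 2k3 + k4) = -1.937262
y(0.21) ≈ -1.9373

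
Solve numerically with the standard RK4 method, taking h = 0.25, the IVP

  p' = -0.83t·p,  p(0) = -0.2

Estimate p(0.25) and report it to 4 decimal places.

RK4: k1 = f(t_n, p_n); k2 = f(t_n + h/2, p_n + (h/2)·k1); k3 = f(t_n + h/2, p_n + (h/2)·k2); k4 = f(t_n + h, p_n + h·k3); p_{n+1} = p_n + (h/6)·(k1 + 2k2 + 2k3 + k4).
t=0.000000, p=-0.200000:
  k1 = f(0.000000, -0.200000) = 0.000000
  k2 = f(0.125000, -0.200000) = 0.020750
  k3 = f(0.125000, -0.197406) = 0.020481
  k4 = f(0.250000, -0.194880) = 0.040438
  p ← -0.200000 + (0.25/6)·(k1 + 2k2 + 2k3 + k4) = -0.194879
p(0.25) ≈ -0.1949

-0.1949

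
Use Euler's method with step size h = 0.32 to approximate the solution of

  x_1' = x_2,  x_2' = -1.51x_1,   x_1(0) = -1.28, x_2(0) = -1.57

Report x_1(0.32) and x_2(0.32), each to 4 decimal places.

-1.7824, -0.9515

Euler on (x_1,x_2): x_1_{n+1} = x_1_n + h·x_1', x_2_{n+1} = x_2_n + h·x_2'.
0.000000: (-1.280000, -1.570000); f=(-1.570000, 1.932800) → (-1.782400, -0.951504)
(x_1(0.32), x_2(0.32)) ≈ (-1.7824, -0.9515)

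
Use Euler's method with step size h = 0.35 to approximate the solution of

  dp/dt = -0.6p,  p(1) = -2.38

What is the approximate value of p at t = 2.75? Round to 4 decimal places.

-0.7323

Euler: p_{n+1} = p_n + h·f(t_n, p_n).
t=1.000000, p=-2.380000: f=1.428000 → p ← -2.380000 + 0.35·1.428000 = -1.880200
t=1.350000, p=-1.880200: f=1.128120 → p ← -1.880200 + 0.35·1.128120 = -1.485358
t=1.700000, p=-1.485358: f=0.891215 → p ← -1.485358 + 0.35·0.891215 = -1.173433
t=2.050000, p=-1.173433: f=0.704060 → p ← -1.173433 + 0.35·0.704060 = -0.927012
t=2.400000, p=-0.927012: f=0.556207 → p ← -0.927012 + 0.35·0.556207 = -0.732339
p(2.75) ≈ -0.7323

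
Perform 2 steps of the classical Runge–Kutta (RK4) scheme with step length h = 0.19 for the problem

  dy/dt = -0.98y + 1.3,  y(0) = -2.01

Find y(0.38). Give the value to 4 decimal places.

-0.9726

RK4: k1 = f(t_n, y_n); k2 = f(t_n + h/2, y_n + (h/2)·k1); k3 = f(t_n + h/2, y_n + (h/2)·k2); k4 = f(t_n + h, y_n + h·k3); y_{n+1} = y_n + (h/6)·(k1 + 2k2 + 2k3 + k4).
t=0.000000, y=-2.010000:
  k1 = f(0.000000, -2.010000) = 3.269800
  k2 = f(0.095000, -1.699369) = 2.965382
  k3 = f(0.095000, -1.728289) = 2.993723
  k4 = f(0.190000, -1.441193) = 2.712369
  y ← -2.010000 + (0.19/6)·(k1 + 2k2 + 2k3 + k4) = -1.443155
t=0.190000, y=-1.443155:
  k1 = f(0.190000, -1.443155) = 2.714292
  k2 = f(0.285000, -1.185297) = 2.461591
  k3 = f(0.285000, -1.209304) = 2.485117
  k4 = f(0.380000, -0.970982) = 2.251563
  y ← -1.443155 + (0.19/6)·(k1 + 2k2 + 2k3 + k4) = -0.972611
y(0.38) ≈ -0.9726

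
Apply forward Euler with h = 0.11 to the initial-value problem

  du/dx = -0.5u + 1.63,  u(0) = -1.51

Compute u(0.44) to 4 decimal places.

-0.5440

Euler: u_{n+1} = u_n + h·f(x_n, u_n).
x=0.000000, u=-1.510000: f=2.385000 → u ← -1.510000 + 0.11·2.385000 = -1.247650
x=0.110000, u=-1.247650: f=2.253825 → u ← -1.247650 + 0.11·2.253825 = -0.999729
x=0.220000, u=-0.999729: f=2.129865 → u ← -0.999729 + 0.11·2.129865 = -0.765444
x=0.330000, u=-0.765444: f=2.012722 → u ← -0.765444 + 0.11·2.012722 = -0.544045
u(0.44) ≈ -0.5440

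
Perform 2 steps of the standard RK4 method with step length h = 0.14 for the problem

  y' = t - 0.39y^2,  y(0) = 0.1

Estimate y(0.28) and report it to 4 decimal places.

0.1378

RK4: k1 = f(t_n, y_n); k2 = f(t_n + h/2, y_n + (h/2)·k1); k3 = f(t_n + h/2, y_n + (h/2)·k2); k4 = f(t_n + h, y_n + h·k3); y_{n+1} = y_n + (h/6)·(k1 + 2k2 + 2k3 + k4).
t=0.000000, y=0.100000:
  k1 = f(0.000000, 0.100000) = -0.003900
  k2 = f(0.070000, 0.099727) = 0.066121
  k3 = f(0.070000, 0.104628) = 0.065731
  k4 = f(0.140000, 0.109202) = 0.135349
  y ← 0.100000 + (0.14/6)·(k1 + 2k2 + 2k3 + k4) = 0.109220
t=0.140000, y=0.109220:
  k1 = f(0.140000, 0.109220) = 0.135348
  k2 = f(0.210000, 0.118695) = 0.204506
  k3 = f(0.210000, 0.123536) = 0.204048
  k4 = f(0.280000, 0.137787) = 0.272596
  y ← 0.109220 + (0.14/6)·(k1 + 2k2 + 2k3 + k4) = 0.137805
y(0.28) ≈ 0.1378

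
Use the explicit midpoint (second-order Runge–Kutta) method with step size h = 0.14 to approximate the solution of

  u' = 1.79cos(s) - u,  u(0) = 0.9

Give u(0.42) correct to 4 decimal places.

Midpoint: k1 = f(s_n, u_n); k2 = f(s_n + h/2, u_n + (h/2)·k1); u_{n+1} = u_n + h·k2.
s=0.000000, u=0.900000:
  k1 = f(0.000000, 0.900000) = 0.890000
  k2 = f(0.070000, 0.962300) = 0.823316
  u ← 0.900000 + 0.14·0.823316 = 1.015264
s=0.140000, u=1.015264:
  k1 = f(0.140000, 1.015264) = 0.757222
  k2 = f(0.210000, 1.068270) = 0.682405
  u ← 1.015264 + 0.14·0.682405 = 1.110801
s=0.280000, u=1.110801:
  k1 = f(0.280000, 1.110801) = 0.609488
  k2 = f(0.350000, 1.153465) = 0.528012
  u ← 1.110801 + 0.14·0.528012 = 1.184723
u(0.42) ≈ 1.1847

1.1847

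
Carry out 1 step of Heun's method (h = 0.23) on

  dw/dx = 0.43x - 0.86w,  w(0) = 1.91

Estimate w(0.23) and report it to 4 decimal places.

1.5809

Heun: k1 = f(x_n, w_n); k2 = f(x_n + h, w_n + h·k1); w_{n+1} = w_n + (h/2)·(k1 + k2).
x=0.000000, w=1.910000:
  k1 = f(0.000000, 1.910000) = -1.642600
  k2 = f(0.230000, 1.532202) = -1.218794
  w ← 1.910000 + (0.23/2)·(-1.642600 + (-1.218794)) = 1.580940
w(0.23) ≈ 1.5809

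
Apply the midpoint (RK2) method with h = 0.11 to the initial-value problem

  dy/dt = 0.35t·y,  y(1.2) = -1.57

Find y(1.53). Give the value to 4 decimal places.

-1.8377

Midpoint: k1 = f(t_n, y_n); k2 = f(t_n + h/2, y_n + (h/2)·k1); y_{n+1} = y_n + h·k2.
t=1.200000, y=-1.570000:
  k1 = f(1.200000, -1.570000) = -0.659400
  k2 = f(1.255000, -1.606267) = -0.705553
  y ← -1.570000 + 0.11·(-0.705553) = -1.647611
t=1.310000, y=-1.647611:
  k1 = f(1.310000, -1.647611) = -0.755430
  k2 = f(1.365000, -1.689159) = -0.806996
  y ← -1.647611 + 0.11·(-0.806996) = -1.736380
t=1.420000, y=-1.736380:
  k1 = f(1.420000, -1.736380) = -0.862981
  k2 = f(1.475000, -1.783844) = -0.920910
  y ← -1.736380 + 0.11·(-0.920910) = -1.837680
y(1.53) ≈ -1.8377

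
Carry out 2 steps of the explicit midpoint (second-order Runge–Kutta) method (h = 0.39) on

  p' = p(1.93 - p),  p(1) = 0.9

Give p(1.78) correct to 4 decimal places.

Midpoint: k1 = f(x_n, p_n); k2 = f(x_n + h/2, p_n + (h/2)·k1); p_{n+1} = p_n + h·k2.
x=1.000000, p=0.900000:
  k1 = f(1.000000, 0.900000) = 0.927000
  k2 = f(1.195000, 1.080765) = 0.917823
  p ← 0.900000 + 0.39·0.917823 = 1.257951
x=1.390000, p=1.257951:
  k1 = f(1.390000, 1.257951) = 0.845405
  k2 = f(1.585000, 1.422805) = 0.721640
  p ← 1.257951 + 0.39·0.721640 = 1.539391
p(1.78) ≈ 1.5394

1.5394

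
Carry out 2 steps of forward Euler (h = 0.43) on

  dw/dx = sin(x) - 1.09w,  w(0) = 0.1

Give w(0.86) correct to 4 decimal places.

Euler: w_{n+1} = w_n + h·f(x_n, w_n).
x=0.000000, w=0.100000: f=-0.109000 → w ← 0.100000 + 0.43·(-0.109000) = 0.053130
x=0.430000, w=0.053130: f=0.358959 → w ← 0.053130 + 0.43·0.358959 = 0.207482
w(0.86) ≈ 0.2075

0.2075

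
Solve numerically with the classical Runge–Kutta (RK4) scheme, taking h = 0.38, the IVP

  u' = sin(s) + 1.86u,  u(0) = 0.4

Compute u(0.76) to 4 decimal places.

2.1116

RK4: k1 = f(s_n, u_n); k2 = f(s_n + h/2, u_n + (h/2)·k1); k3 = f(s_n + h/2, u_n + (h/2)·k2); k4 = f(s_n + h, u_n + h·k3); u_{n+1} = u_n + (h/6)·(k1 + 2k2 + 2k3 + k4).
s=0.000000, u=0.400000:
  k1 = f(0.000000, 0.400000) = 0.744000
  k2 = f(0.190000, 0.541360) = 1.195788
  k3 = f(0.190000, 0.627200) = 1.355451
  k4 = f(0.380000, 0.915071) = 2.072953
  u ← 0.400000 + (0.38/6)·(k1 + 2k2 + 2k3 + k4) = 0.901564
s=0.380000, u=0.901564:
  k1 = f(0.380000, 0.901564) = 2.047829
  k2 = f(0.570000, 1.290652) = 2.940244
  k3 = f(0.570000, 1.460210) = 3.255623
  k4 = f(0.760000, 2.138701) = 4.666905
  u ← 0.901564 + (0.38/6)·(k1 + 2k2 + 2k3 + k4) = 2.111640
u(0.76) ≈ 2.1116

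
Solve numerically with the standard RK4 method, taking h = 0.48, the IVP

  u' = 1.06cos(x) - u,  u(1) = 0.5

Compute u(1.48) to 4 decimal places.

RK4: k1 = f(x_n, u_n); k2 = f(x_n + h/2, u_n + (h/2)·k1); k3 = f(x_n + h/2, u_n + (h/2)·k2); k4 = f(x_n + h, u_n + h·k3); u_{n+1} = u_n + (h/6)·(k1 + 2k2 + 2k3 + k4).
x=1.000000, u=0.500000:
  k1 = f(1.000000, 0.500000) = 0.072720
  k2 = f(1.240000, 0.517453) = -0.173169
  k3 = f(1.240000, 0.458439) = -0.114155
  k4 = f(1.480000, 0.445205) = -0.349093
  u ← 0.500000 + (0.48/6)·(k1 + 2k2 + 2k3 + k4) = 0.431918
u(1.48) ≈ 0.4319

0.4319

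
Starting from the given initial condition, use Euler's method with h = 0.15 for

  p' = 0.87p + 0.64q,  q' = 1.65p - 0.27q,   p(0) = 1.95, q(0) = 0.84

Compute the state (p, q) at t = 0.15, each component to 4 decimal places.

2.2851, 1.2886

Euler on (p,q): p_{n+1} = p_n + h·p', q_{n+1} = q_n + h·q'.
0.000000: (1.950000, 0.840000); f=(2.234100, 2.990700) → (2.285115, 1.288605)
(p(0.15), q(0.15)) ≈ (2.2851, 1.2886)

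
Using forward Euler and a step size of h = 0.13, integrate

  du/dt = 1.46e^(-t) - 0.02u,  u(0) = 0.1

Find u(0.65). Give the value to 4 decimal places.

0.8385

Euler: u_{n+1} = u_n + h·f(t_n, u_n).
t=0.000000, u=0.100000: f=1.458000 → u ← 0.100000 + 0.13·1.458000 = 0.289540
t=0.130000, u=0.289540: f=1.276229 → u ← 0.289540 + 0.13·1.276229 = 0.455450
t=0.260000, u=0.455450: f=1.116626 → u ← 0.455450 + 0.13·1.116626 = 0.600611
t=0.390000, u=0.600611: f=0.976491 → u ← 0.600611 + 0.13·0.976491 = 0.727555
t=0.520000, u=0.727555: f=0.853449 → u ← 0.727555 + 0.13·0.853449 = 0.838503
u(0.65) ≈ 0.8385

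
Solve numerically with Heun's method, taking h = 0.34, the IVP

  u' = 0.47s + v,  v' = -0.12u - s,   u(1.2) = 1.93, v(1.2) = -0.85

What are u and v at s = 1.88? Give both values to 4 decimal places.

1.4756, -2.0418

Heun on (u,v): k1 = f(s_n, state_n); k2 = f(s_n + h, state_n + h·k1); state_{n+1} = state_n + (h/2)·(k1 + k2).
1.200000: (1.930000, -0.850000)
  k1 = (-0.286000, -1.431600)
  predictor → (1.832760, -1.336744)
  k2 = (-0.612944, -1.759931)
  → (1.777180, -1.392560)
1.540000: (1.777180, -1.392560)
  k1 = (-0.668760, -1.753262)
  predictor → (1.549801, -1.988669)
  k2 = (-1.105069, -2.065976)
  → (1.475628, -2.041831)
(u(1.88), v(1.88)) ≈ (1.4756, -2.0418)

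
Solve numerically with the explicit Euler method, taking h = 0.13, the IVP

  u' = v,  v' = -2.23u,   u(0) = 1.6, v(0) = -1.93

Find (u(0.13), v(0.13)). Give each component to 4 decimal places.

1.3491, -2.3938

Euler on (u,v): u_{n+1} = u_n + h·u', v_{n+1} = v_n + h·v'.
0.000000: (1.600000, -1.930000); f=(-1.930000, -3.568000) → (1.349100, -2.393840)
(u(0.13), v(0.13)) ≈ (1.3491, -2.3938)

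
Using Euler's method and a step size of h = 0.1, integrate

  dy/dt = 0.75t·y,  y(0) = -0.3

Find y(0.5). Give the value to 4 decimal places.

-0.3231

Euler: y_{n+1} = y_n + h·f(t_n, y_n).
t=0.000000, y=-0.300000: f=0.000000 → y ← -0.300000 + 0.1·0.000000 = -0.300000
t=0.100000, y=-0.300000: f=-0.022500 → y ← -0.300000 + 0.1·(-0.022500) = -0.302250
t=0.200000, y=-0.302250: f=-0.045338 → y ← -0.302250 + 0.1·(-0.045338) = -0.306784
t=0.300000, y=-0.306784: f=-0.069026 → y ← -0.306784 + 0.1·(-0.069026) = -0.313686
t=0.400000, y=-0.313686: f=-0.094106 → y ← -0.313686 + 0.1·(-0.094106) = -0.323097
y(0.5) ≈ -0.3231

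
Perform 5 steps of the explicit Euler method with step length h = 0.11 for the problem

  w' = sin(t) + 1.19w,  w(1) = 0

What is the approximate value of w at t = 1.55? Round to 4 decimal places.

0.6559

Euler: w_{n+1} = w_n + h·f(t_n, w_n).
t=1.000000, w=0.000000: f=0.841471 → w ← 0.000000 + 0.11·0.841471 = 0.092562
t=1.110000, w=0.092562: f=1.005847 → w ← 0.092562 + 0.11·1.005847 = 0.203205
t=1.220000, w=0.203205: f=1.180913 → w ← 0.203205 + 0.11·1.180913 = 0.333105
t=1.330000, w=0.333105: f=1.367544 → w ← 0.333105 + 0.11·1.367544 = 0.483535
t=1.440000, w=0.483535: f=1.566865 → w ← 0.483535 + 0.11·1.566865 = 0.655890
w(1.55) ≈ 0.6559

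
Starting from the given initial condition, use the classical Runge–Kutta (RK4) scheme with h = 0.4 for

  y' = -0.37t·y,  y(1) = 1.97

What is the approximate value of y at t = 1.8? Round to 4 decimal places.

RK4: k1 = f(t_n, y_n); k2 = f(t_n + h/2, y_n + (h/2)·k1); k3 = f(t_n + h/2, y_n + (h/2)·k2); k4 = f(t_n + h, y_n + h·k3); y_{n+1} = y_n + (h/6)·(k1 + 2k2 + 2k3 + k4).
t=1.000000, y=1.970000:
  k1 = f(1.000000, 1.970000) = -0.728900
  k2 = f(1.200000, 1.824220) = -0.809954
  k3 = f(1.200000, 1.808009) = -0.802756
  k4 = f(1.400000, 1.648898) = -0.854129
  y ← 1.970000 + (0.4/6)·(k1 + 2k2 + 2k3 + k4) = 1.649437
t=1.400000, y=1.649437:
  k1 = f(1.400000, 1.649437) = -0.854408
  k2 = f(1.600000, 1.478555) = -0.875305
  k3 = f(1.600000, 1.474376) = -0.872830
  k4 = f(1.800000, 1.300305) = -0.866003
  y ← 1.649437 + (0.4/6)·(k1 + 2k2 + 2k3 + k4) = 1.301658
y(1.8) ≈ 1.3017

1.3017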